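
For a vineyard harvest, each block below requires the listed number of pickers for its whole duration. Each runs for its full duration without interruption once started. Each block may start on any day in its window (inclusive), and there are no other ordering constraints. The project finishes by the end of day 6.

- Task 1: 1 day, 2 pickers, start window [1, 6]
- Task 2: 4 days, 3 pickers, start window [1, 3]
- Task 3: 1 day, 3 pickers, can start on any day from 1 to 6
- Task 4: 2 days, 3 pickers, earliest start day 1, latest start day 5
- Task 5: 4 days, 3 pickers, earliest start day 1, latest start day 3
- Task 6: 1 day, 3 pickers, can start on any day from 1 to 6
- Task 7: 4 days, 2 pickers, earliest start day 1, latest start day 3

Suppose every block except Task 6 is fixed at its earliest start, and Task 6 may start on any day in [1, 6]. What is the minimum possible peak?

16

Task 6@1: d1:19  d2:11  d3:8  d4:8  d5:0  d6:0 → peak 19
Task 6@2: d1:16  d2:14  d3:8  d4:8  d5:0  d6:0 → peak 16
Task 6@3: d1:16  d2:11  d3:11  d4:8  d5:0  d6:0 → peak 16
Task 6@4: d1:16  d2:11  d3:8  d4:11  d5:0  d6:0 → peak 16
Task 6@5: d1:16  d2:11  d3:8  d4:8  d5:3  d6:0 → peak 16
Task 6@6: d1:16  d2:11  d3:8  d4:8  d5:0  d6:3 → peak 16
Best is Task 6@2, peak 16.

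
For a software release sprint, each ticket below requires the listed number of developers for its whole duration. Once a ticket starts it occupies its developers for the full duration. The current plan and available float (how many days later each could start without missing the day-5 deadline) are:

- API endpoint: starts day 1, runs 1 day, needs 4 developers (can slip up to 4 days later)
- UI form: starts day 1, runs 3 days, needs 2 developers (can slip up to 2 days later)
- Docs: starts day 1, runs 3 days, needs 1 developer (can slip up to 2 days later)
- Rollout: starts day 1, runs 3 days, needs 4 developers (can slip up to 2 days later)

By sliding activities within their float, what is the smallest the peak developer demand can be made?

7

Early-start (API endpoint@1, UI form@1, Docs@1, Rollout@1) gives peak 11: d1:11  d2:7  d3:7  d4:0  d5:0.
Shift Rollout→2.
Schedule API endpoint@1, UI form@1, Docs@1, Rollout@2: d1:7  d2:7  d3:7  d4:4  d5:0 — peak 7.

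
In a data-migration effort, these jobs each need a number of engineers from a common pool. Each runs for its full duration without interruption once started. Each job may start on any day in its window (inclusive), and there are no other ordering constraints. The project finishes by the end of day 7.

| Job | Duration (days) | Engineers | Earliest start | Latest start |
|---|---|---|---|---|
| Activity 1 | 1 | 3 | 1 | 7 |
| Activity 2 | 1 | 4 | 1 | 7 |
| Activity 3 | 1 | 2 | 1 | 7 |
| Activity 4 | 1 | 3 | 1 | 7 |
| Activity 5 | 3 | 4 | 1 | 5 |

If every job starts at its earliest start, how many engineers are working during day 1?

At early start, day 1 has: Activity 1, Activity 2, Activity 3, Activity 4, Activity 5.
Demand: 3 + 4 + 2 + 3 + 4 = 16.

16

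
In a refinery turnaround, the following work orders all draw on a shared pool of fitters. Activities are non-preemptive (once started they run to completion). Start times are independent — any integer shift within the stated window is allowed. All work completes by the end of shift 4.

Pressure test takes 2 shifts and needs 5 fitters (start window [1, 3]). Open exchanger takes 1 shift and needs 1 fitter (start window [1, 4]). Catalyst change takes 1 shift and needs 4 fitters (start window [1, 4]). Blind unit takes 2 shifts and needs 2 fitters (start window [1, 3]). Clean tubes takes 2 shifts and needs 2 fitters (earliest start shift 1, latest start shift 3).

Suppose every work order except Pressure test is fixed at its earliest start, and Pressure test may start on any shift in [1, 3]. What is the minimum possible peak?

Pressure test@1: s1:14  s2:9  s3:0  s4:0 → peak 14
Pressure test@2: s1:9  s2:9  s3:5  s4:0 → peak 9
Pressure test@3: s1:9  s2:4  s3:5  s4:5 → peak 9
Best is Pressure test@2, peak 9.

9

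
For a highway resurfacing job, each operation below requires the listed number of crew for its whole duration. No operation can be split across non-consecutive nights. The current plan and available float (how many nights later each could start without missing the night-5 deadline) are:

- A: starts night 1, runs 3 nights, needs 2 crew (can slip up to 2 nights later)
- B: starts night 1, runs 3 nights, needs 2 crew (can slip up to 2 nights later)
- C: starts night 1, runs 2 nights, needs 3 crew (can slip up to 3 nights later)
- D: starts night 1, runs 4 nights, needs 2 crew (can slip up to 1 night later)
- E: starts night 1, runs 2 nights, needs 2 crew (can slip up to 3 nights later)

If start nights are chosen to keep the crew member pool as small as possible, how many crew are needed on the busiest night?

7

Early-start (A@1, B@1, C@1, D@1, E@1) gives peak 11: n1:11  n2:11  n3:6  n4:2  n5:0.
Shift C→4, E→4.
Schedule A@1, B@1, C@4, D@1, E@4: n1:6  n2:6  n3:6  n4:7  n5:5 — peak 7.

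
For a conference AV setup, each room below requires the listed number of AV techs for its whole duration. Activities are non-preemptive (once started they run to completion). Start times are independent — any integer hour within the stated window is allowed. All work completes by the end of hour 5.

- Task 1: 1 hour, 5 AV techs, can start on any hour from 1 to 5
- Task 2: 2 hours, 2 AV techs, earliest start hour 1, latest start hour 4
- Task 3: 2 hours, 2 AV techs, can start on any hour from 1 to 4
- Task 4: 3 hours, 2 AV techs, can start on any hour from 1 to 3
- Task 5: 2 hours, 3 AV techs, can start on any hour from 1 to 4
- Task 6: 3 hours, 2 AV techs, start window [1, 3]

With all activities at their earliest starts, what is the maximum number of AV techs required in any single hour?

Early-start schedule: Task 1@1, Task 2@1, Task 3@1, Task 4@1, Task 5@1, Task 6@1.
Load per hour: hour 1: 16, hour 2: 11, hour 3: 4, hour 4: 0, hour 5: 0.
Peak is 16.

16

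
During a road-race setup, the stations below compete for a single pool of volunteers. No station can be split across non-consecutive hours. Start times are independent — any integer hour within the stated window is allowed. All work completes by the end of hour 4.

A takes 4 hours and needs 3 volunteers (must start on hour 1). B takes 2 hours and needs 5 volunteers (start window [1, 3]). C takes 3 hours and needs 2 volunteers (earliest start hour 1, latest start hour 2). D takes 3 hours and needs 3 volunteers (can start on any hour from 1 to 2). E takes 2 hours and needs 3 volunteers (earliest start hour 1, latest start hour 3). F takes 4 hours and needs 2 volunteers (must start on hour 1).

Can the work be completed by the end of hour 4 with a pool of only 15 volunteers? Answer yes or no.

Schedule A@1, B@1, C@1, D@1, E@3, F@1: h1:15  h2:15  h3:13  h4:8 — peak 15 ≤ 15.

yes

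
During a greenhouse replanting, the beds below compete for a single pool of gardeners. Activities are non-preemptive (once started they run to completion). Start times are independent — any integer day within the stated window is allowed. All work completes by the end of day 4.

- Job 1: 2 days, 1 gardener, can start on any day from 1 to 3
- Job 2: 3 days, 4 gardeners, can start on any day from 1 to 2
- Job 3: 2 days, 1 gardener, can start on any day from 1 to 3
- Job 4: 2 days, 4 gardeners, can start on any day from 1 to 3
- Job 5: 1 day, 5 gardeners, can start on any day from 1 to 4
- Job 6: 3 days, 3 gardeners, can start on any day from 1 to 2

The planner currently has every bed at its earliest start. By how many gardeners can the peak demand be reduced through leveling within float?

Early-start peak: d1:18  d2:13  d3:7  d4:0 ⇒ 18.
Leveled (Job 1@1, Job 2@1, Job 3@1, Job 4@3, Job 5@1, Job 6@2): d1:11  d2:9  d3:11  d4:7 ⇒ 11.
Reduction 18 − 11 = 7.

7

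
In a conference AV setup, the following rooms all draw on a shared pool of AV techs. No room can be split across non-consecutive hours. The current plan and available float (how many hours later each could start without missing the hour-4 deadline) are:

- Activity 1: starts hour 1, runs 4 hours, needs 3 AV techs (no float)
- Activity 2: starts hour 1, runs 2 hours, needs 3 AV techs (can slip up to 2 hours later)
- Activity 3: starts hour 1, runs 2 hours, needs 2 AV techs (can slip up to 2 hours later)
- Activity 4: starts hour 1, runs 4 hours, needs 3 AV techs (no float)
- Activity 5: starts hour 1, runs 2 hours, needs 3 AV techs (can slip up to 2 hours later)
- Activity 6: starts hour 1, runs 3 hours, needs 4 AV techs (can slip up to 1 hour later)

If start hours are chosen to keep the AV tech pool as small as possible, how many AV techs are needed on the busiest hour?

15

Early-start (Activity 1@1, Activity 2@1, Activity 3@1, Activity 4@1, Activity 5@1, Activity 6@1) gives peak 18: h1:18  h2:18  h3:10  h4:6.
Shift Activity 5→3.
Schedule Activity 1@1, Activity 2@1, Activity 3@1, Activity 4@1, Activity 5@3, Activity 6@1: h1:15  h2:15  h3:13  h4:9 — peak 15.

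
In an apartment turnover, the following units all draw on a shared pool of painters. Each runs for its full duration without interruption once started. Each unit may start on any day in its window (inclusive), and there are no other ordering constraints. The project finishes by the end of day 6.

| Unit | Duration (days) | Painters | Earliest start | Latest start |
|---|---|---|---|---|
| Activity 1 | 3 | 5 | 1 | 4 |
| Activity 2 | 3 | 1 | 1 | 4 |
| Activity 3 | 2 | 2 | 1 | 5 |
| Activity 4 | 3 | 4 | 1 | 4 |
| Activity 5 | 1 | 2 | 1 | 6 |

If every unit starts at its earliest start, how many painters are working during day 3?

10

At early start, day 3 has: Activity 1, Activity 2, Activity 4.
Demand: 5 + 1 + 4 = 10.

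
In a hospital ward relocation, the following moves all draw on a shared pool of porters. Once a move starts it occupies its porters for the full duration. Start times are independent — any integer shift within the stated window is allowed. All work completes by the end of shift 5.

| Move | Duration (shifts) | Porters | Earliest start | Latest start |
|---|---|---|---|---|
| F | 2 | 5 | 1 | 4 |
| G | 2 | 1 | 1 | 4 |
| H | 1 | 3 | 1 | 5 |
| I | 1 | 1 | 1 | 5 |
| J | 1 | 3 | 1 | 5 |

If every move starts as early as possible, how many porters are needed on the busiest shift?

13

Early-start schedule: F@1, G@1, H@1, I@1, J@1.
Load per shift: shift 1: 13, shift 2: 6, shift 3: 0, shift 4: 0, shift 5: 0.
Peak is 13.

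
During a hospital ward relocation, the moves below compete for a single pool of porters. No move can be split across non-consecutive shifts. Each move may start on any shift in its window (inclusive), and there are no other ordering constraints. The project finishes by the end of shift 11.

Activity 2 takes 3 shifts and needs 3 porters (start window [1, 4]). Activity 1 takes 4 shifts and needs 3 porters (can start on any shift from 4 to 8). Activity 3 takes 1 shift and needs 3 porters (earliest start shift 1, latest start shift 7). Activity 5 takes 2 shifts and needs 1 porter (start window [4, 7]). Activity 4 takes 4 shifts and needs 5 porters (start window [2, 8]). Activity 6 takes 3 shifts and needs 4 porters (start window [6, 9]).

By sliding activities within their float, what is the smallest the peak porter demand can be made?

7

Early-start (Activity 2@1, Activity 1@4, Activity 3@1, Activity 5@4, Activity 4@2, Activity 6@6) gives peak 9: s1:6  s2:8  s3:8  s4:9  s5:9  s6:7  s7:7  s8:4  s9:0  s10:0  s11:0.
Shift Activity 1→8, Activity 4→4, Activity 6→8.
Schedule Activity 2@1, Activity 1@8, Activity 3@1, Activity 5@4, Activity 4@4, Activity 6@8: s1:6  s2:3  s3:3  s4:6  s5:6  s6:5  s7:5  s8:7  s9:7  s10:7  s11:3 — peak 7.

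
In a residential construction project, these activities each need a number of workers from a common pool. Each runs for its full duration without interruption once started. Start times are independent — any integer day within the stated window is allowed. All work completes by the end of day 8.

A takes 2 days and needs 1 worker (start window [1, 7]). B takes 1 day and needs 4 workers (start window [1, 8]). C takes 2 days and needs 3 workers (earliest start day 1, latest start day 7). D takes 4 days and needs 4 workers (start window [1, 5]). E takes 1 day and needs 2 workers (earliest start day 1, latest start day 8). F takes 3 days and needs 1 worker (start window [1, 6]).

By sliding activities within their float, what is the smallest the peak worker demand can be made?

5

Early-start (A@1, B@1, C@1, D@1, E@1, F@1) gives peak 15: d1:15  d2:9  d3:5  d4:4  d5:0  d6:0  d7:0  d8:0.
Shift C→2, D→4, E→3, F→4.
Schedule A@1, B@1, C@2, D@4, E@3, F@4: d1:5  d2:4  d3:5  d4:5  d5:5  d6:5  d7:4  d8:0 — peak 5.
Total worker-days = 33 over 8 days ⇒ peak ≥ ⌈33/8⌉ = 5, so 5 is optimal.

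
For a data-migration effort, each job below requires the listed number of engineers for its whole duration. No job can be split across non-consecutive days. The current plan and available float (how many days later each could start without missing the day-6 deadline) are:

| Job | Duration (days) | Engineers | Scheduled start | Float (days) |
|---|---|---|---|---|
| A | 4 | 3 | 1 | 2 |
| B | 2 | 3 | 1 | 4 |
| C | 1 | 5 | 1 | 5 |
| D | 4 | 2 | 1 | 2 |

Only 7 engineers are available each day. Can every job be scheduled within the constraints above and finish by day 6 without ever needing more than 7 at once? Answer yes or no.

yes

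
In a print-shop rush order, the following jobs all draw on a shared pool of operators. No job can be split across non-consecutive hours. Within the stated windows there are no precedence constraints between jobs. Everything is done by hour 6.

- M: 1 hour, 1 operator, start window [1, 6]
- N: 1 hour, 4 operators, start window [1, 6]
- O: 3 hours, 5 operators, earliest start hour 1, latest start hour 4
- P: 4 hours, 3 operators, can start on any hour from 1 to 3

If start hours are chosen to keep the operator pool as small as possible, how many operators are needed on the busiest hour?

Early-start (M@1, N@1, O@1, P@1) gives peak 13: h1:13  h2:8  h3:8  h4:3  h5:0  h6:0.
Shift O→2.
Schedule M@1, N@1, O@2, P@1: h1:8  h2:8  h3:8  h4:8  h5:0  h6:0 — peak 8.

8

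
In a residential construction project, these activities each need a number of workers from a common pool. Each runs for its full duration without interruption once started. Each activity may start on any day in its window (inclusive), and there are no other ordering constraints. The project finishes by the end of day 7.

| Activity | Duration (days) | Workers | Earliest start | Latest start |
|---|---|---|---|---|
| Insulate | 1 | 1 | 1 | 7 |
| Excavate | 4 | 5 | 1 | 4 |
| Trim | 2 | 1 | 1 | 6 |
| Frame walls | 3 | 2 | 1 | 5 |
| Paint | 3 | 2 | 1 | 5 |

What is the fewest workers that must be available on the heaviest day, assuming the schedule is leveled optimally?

5

Early-start (Insulate@1, Excavate@1, Trim@1, Frame walls@1, Paint@1) gives peak 11: d1:11  d2:10  d3:9  d4:5  d5:0  d6:0  d7:0.
Shift Excavate→4, Trim→2.
Schedule Insulate@1, Excavate@4, Trim@2, Frame walls@1, Paint@1: d1:5  d2:5  d3:5  d4:5  d5:5  d6:5  d7:5 — peak 5.
Total worker-days = 35 over 7 days ⇒ peak ≥ ⌈35/7⌉ = 5, so 5 is optimal.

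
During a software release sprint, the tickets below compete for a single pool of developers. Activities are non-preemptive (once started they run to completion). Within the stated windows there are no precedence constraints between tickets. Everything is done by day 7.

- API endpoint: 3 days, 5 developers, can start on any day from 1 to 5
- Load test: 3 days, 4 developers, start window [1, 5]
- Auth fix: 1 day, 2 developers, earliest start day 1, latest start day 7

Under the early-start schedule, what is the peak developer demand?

11

Early-start schedule: API endpoint@1, Load test@1, Auth fix@1.
Load per day: day 1: 11, day 2: 9, day 3: 9, day 4: 0, day 5: 0, day 6: 0, day 7: 0.
Peak is 11.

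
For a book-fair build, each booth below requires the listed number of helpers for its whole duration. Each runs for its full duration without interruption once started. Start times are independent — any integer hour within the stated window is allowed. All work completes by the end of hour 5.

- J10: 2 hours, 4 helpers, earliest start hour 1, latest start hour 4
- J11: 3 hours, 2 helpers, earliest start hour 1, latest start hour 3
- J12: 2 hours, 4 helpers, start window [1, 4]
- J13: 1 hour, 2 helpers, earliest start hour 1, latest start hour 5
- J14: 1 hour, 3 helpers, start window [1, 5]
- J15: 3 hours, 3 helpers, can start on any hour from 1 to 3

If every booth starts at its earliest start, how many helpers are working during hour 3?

At early start, hour 3 has: J11, J15.
Demand: 2 + 3 = 5.

5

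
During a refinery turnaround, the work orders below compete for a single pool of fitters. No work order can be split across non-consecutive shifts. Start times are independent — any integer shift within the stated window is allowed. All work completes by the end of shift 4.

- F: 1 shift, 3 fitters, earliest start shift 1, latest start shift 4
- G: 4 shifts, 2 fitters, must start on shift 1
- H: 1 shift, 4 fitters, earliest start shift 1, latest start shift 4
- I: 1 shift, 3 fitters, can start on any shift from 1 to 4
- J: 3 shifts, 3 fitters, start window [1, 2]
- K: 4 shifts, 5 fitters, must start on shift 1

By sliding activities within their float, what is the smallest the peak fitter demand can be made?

Early-start (F@1, G@1, H@1, I@1, J@1, K@1) gives peak 20: s1:20  s2:10  s3:10  s4:7.
Shift H→4, I→2.
Schedule F@1, G@1, H@4, I@2, J@1, K@1: s1:13  s2:13  s3:10  s4:11 — peak 13.

13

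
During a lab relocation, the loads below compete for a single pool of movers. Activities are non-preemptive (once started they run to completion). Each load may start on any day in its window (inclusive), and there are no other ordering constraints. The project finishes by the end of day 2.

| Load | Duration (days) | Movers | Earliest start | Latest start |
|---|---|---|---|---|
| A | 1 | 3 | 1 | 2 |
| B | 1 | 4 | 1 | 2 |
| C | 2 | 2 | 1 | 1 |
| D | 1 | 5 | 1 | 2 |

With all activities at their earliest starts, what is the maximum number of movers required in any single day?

Early-start schedule: A@1, B@1, C@1, D@1.
Load per day: day 1: 14, day 2: 2.
Peak is 14.

14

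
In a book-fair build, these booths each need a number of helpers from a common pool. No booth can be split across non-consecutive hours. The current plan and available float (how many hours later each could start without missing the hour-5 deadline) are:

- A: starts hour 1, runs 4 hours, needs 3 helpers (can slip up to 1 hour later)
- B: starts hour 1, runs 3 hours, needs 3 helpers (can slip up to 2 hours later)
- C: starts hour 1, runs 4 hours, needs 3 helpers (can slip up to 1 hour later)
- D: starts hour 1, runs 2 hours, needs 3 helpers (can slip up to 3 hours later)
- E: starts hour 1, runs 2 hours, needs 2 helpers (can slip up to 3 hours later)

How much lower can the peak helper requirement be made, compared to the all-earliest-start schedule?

3

Early-start peak: h1:14  h2:14  h3:9  h4:6  h5:0 ⇒ 14.
Leveled (A@1, B@1, C@1, D@4, E@1): h1:11  h2:11  h3:9  h4:9  h5:3 ⇒ 11.
Reduction 14 − 11 = 3.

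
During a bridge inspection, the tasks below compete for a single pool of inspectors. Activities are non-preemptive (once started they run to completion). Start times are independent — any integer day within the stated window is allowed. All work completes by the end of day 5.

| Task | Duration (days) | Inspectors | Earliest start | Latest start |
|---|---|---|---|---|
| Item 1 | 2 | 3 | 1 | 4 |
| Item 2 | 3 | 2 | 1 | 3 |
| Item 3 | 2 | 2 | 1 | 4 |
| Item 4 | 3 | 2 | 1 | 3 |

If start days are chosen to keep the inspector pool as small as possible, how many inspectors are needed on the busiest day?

Early-start (Item 1@1, Item 2@1, Item 3@1, Item 4@1) gives peak 9: d1:9  d2:9  d3:4  d4:0  d5:0.
Shift Item 3→4, Item 4→3.
Schedule Item 1@1, Item 2@1, Item 3@4, Item 4@3: d1:5  d2:5  d3:4  d4:4  d5:4 — peak 5.
Total inspector-days = 22 over 5 days ⇒ peak ≥ ⌈22/5⌉ = 5, so 5 is optimal.

5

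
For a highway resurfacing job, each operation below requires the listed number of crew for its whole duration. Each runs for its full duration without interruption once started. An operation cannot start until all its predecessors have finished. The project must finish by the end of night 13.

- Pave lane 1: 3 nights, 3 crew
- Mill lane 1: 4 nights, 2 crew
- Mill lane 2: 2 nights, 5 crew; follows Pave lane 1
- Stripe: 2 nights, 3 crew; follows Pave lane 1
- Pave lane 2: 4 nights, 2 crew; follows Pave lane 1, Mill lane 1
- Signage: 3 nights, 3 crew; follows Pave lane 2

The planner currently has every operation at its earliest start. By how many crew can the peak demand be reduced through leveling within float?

5

Early-start peak: n1:5  n2:5  n3:5  n4:10  n5:10  n6:2  n7:2  n8:2  n9:3  n10:3  n11:3  n12:0  n13:0 ⇒ 10.
Leveled (Pave lane 1@1, Mill lane 1@1, Mill lane 2@5, Stripe@7, Pave lane 2@7, Signage@11): n1:5  n2:5  n3:5  n4:2  n5:5  n6:5  n7:5  n8:5  n9:2  n10:2  n11:3  n12:3  n13:3 ⇒ 5.
Reduction 10 − 5 = 5.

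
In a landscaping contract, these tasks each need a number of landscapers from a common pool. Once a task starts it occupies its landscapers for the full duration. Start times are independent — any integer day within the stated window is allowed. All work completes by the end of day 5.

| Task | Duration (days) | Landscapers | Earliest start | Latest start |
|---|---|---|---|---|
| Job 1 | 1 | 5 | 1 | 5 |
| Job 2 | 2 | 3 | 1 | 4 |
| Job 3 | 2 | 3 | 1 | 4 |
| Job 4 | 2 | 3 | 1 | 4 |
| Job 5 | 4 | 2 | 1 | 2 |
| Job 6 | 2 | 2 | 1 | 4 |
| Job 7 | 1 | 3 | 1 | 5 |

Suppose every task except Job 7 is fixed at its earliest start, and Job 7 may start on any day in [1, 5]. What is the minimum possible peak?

18

Job 7@1: d1:21  d2:13  d3:2  d4:2  d5:0 → peak 21
Job 7@2: d1:18  d2:16  d3:2  d4:2  d5:0 → peak 18
Job 7@3: d1:18  d2:13  d3:5  d4:2  d5:0 → peak 18
Job 7@4: d1:18  d2:13  d3:2  d4:5  d5:0 → peak 18
Job 7@5: d1:18  d2:13  d3:2  d4:2  d5:3 → peak 18
Best is Job 7@2, peak 18.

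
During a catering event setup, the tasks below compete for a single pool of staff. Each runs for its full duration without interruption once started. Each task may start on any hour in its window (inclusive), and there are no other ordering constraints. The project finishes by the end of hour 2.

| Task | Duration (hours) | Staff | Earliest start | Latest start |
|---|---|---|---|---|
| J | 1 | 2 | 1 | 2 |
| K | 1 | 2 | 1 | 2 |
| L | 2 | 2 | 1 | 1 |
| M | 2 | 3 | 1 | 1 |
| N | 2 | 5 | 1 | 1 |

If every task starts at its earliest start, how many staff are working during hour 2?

10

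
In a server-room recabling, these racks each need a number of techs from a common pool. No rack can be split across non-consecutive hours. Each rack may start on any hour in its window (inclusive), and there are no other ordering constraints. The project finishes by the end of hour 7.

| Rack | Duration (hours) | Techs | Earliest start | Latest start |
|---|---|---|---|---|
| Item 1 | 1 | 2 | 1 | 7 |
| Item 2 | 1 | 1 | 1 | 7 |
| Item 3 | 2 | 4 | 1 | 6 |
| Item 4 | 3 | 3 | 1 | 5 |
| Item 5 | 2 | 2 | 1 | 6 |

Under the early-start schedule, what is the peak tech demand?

12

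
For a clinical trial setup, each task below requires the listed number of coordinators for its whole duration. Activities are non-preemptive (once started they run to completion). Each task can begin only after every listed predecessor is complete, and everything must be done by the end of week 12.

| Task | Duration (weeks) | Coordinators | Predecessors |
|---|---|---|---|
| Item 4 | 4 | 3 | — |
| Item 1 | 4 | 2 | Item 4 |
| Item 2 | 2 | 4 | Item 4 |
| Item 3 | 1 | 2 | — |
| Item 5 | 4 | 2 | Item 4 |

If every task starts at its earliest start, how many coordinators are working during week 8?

4

At early start, week 8 has: Item 1, Item 5.
Demand: 2 + 2 = 4.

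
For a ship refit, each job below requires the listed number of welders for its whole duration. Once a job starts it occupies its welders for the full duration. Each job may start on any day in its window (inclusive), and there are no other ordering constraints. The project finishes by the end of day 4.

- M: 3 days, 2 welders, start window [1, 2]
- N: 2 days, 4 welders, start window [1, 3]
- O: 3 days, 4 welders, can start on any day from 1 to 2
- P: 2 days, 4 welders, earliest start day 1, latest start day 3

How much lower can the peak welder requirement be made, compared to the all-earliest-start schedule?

Early-start peak: d1:14  d2:14  d3:6  d4:0 ⇒ 14.
Leveled (M@1, N@1, O@1, P@3): d1:10  d2:10  d3:10  d4:4 ⇒ 10.
Reduction 14 − 10 = 4.

4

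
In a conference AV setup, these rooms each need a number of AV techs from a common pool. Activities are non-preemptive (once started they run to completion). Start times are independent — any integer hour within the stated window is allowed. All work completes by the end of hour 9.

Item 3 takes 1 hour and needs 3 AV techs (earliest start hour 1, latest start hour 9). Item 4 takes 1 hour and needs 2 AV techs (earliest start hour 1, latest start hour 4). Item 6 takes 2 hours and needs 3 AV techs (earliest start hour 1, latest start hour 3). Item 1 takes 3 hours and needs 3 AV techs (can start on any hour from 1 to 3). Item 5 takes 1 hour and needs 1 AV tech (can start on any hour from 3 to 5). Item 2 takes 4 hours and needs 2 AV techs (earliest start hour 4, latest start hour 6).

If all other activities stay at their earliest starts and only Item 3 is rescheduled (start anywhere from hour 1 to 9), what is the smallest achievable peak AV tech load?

8

Item 3@1: h1:11  h2:6  h3:4  h4:2  h5:2  h6:2  h7:2  h8:0  h9:0 → peak 11
Item 3@2: h1:8  h2:9  h3:4  h4:2  h5:2  h6:2  h7:2  h8:0  h9:0 → peak 9
Item 3@3: h1:8  h2:6  h3:7  h4:2  h5:2  h6:2  h7:2  h8:0  h9:0 → peak 8
Item 3@4: h1:8  h2:6  h3:4  h4:5  h5:2  h6:2  h7:2  h8:0  h9:0 → peak 8
Item 3@5: h1:8  h2:6  h3:4  h4:2  h5:5  h6:2  h7:2  h8:0  h9:0 → peak 8
Item 3@6: h1:8  h2:6  h3:4  h4:2  h5:2  h6:5  h7:2  h8:0  h9:0 → peak 8
Item 3@7: h1:8  h2:6  h3:4  h4:2  h5:2  h6:2  h7:5  h8:0  h9:0 → peak 8
Item 3@8: h1:8  h2:6  h3:4  h4:2  h5:2  h6:2  h7:2  h8:3  h9:0 → peak 8
Item 3@9: h1:8  h2:6  h3:4  h4:2  h5:2  h6:2  h7:2  h8:0  h9:3 → peak 8
Best is Item 3@3, peak 8.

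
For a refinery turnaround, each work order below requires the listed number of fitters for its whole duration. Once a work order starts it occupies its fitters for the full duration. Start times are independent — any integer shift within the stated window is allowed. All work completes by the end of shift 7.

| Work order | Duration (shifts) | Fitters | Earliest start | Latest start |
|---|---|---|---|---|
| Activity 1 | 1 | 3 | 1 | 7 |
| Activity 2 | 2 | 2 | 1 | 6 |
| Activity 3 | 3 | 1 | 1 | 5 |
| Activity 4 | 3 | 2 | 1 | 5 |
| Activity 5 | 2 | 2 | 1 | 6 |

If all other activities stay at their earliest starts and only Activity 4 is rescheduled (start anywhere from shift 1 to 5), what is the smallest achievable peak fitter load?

8

Activity 4@1: s1:10  s2:7  s3:3  s4:0  s5:0  s6:0  s7:0 → peak 10
Activity 4@2: s1:8  s2:7  s3:3  s4:2  s5:0  s6:0  s7:0 → peak 8
Activity 4@3: s1:8  s2:5  s3:3  s4:2  s5:2  s6:0  s7:0 → peak 8
Activity 4@4: s1:8  s2:5  s3:1  s4:2  s5:2  s6:2  s7:0 → peak 8
Activity 4@5: s1:8  s2:5  s3:1  s4:0  s5:2  s6:2  s7:2 → peak 8
Best is Activity 4@2, peak 8.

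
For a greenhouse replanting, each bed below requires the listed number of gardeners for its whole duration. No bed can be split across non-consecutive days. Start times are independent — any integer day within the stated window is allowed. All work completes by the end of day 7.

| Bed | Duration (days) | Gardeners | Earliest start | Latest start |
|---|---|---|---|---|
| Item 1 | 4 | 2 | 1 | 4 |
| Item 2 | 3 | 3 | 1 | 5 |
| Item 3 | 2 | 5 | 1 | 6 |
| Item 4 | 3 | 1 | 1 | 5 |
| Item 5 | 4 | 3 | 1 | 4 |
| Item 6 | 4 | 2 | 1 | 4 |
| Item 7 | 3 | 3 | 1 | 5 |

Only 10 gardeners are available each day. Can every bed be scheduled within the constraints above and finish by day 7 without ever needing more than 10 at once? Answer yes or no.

Schedule Item 1@1, Item 2@1, Item 3@1, Item 4@3, Item 5@3, Item 6@4, Item 7@5: d1:10  d2:10  d3:9  d4:8  d5:9  d6:8  d7:5 — peak 10 ≤ 10.

yes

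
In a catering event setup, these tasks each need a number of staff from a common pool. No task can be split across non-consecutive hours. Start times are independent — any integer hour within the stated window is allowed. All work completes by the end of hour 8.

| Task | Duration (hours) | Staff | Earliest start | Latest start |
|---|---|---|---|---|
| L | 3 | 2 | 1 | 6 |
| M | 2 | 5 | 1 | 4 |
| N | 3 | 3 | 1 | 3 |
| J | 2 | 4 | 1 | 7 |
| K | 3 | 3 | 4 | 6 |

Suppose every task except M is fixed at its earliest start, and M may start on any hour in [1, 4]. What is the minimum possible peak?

9

M@1: h1:14  h2:14  h3:5  h4:3  h5:3  h6:3  h7:0  h8:0 → peak 14
M@2: h1:9  h2:14  h3:10  h4:3  h5:3  h6:3  h7:0  h8:0 → peak 14
M@3: h1:9  h2:9  h3:10  h4:8  h5:3  h6:3  h7:0  h8:0 → peak 10
M@4: h1:9  h2:9  h3:5  h4:8  h5:8  h6:3  h7:0  h8:0 → peak 9
Best is M@4, peak 9.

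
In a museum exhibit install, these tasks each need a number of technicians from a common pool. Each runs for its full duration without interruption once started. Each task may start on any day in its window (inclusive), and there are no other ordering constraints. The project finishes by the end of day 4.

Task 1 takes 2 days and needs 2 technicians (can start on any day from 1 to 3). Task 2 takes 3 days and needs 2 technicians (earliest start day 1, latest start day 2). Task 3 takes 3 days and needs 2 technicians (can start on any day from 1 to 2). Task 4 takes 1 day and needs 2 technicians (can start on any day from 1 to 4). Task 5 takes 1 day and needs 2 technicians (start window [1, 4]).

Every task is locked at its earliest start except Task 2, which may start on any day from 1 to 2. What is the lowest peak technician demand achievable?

Task 2@1: d1:10  d2:6  d3:4  d4:0 → peak 10
Task 2@2: d1:8  d2:6  d3:4  d4:2 → peak 8
Best is Task 2@2, peak 8.

8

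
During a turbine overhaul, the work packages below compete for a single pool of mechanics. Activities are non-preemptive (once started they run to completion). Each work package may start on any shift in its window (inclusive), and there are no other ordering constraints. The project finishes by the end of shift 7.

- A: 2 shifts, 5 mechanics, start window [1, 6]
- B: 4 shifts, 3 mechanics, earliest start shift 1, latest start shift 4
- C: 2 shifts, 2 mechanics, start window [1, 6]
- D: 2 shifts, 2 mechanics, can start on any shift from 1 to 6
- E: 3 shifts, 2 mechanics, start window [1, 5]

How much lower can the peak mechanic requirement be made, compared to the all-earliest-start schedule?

Early-start peak: s1:14  s2:14  s3:5  s4:3  s5:0  s6:0  s7:0 ⇒ 14.
Leveled (A@1, B@3, C@1, D@3, E@3): s1:7  s2:7  s3:7  s4:7  s5:5  s6:3  s7:0 ⇒ 7.
Reduction 14 − 7 = 7.

7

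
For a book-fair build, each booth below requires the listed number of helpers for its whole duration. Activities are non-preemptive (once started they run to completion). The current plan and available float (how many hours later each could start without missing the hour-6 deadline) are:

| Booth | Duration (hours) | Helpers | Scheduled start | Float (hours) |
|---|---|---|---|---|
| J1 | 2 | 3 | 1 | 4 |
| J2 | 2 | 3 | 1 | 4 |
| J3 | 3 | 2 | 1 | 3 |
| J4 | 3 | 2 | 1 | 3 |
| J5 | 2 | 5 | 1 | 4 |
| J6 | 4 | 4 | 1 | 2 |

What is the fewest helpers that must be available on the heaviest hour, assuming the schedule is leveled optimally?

9

Early-start (J1@1, J2@1, J3@1, J4@1, J5@1, J6@1) gives peak 19: h1:19  h2:19  h3:8  h4:4  h5:0  h6:0.
Shift J2→3, J4→4, J5→5.
Schedule J1@1, J2@3, J3@1, J4@4, J5@5, J6@1: h1:9  h2:9  h3:9  h4:9  h5:7  h6:7 — peak 9.
Total helper-hours = 50 over 6 hours ⇒ peak ≥ ⌈50/6⌉ = 9, so 9 is optimal.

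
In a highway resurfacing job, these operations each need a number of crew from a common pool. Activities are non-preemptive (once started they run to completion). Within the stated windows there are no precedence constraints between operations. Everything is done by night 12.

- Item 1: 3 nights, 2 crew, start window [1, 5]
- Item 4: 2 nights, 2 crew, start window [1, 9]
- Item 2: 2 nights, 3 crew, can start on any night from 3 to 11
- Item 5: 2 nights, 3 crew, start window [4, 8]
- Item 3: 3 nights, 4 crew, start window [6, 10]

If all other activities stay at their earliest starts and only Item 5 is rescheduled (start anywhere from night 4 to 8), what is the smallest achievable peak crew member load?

Item 5@4: n1:4  n2:4  n3:5  n4:6  n5:3  n6:4  n7:4  n8:4  n9:0  n10:0  n11:0  n12:0 → peak 6
Item 5@5: n1:4  n2:4  n3:5  n4:3  n5:3  n6:7  n7:4  n8:4  n9:0  n10:0  n11:0  n12:0 → peak 7
Item 5@6: n1:4  n2:4  n3:5  n4:3  n5:0  n6:7  n7:7  n8:4  n9:0  n10:0  n11:0  n12:0 → peak 7
Item 5@7: n1:4  n2:4  n3:5  n4:3  n5:0  n6:4  n7:7  n8:7  n9:0  n10:0  n11:0  n12:0 → peak 7
Item 5@8: n1:4  n2:4  n3:5  n4:3  n5:0  n6:4  n7:4  n8:7  n9:3  n10:0  n11:0  n12:0 → peak 7
Best is Item 5@4, peak 6.

6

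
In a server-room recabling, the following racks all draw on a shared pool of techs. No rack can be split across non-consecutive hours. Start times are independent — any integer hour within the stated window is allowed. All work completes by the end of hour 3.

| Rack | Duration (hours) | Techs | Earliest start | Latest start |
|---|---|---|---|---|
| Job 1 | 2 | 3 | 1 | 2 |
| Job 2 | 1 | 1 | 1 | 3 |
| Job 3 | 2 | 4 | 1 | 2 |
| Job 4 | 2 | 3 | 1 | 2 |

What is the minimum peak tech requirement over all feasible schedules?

10

Early-start (Job 1@1, Job 2@1, Job 3@1, Job 4@1) gives peak 11: h1:11  h2:10  h3:0.
Shift Job 4→2.
Schedule Job 1@1, Job 2@1, Job 3@1, Job 4@2: h1:8  h2:10  h3:3 — peak 10.
No arrangement of the 24 feasible schedules does better.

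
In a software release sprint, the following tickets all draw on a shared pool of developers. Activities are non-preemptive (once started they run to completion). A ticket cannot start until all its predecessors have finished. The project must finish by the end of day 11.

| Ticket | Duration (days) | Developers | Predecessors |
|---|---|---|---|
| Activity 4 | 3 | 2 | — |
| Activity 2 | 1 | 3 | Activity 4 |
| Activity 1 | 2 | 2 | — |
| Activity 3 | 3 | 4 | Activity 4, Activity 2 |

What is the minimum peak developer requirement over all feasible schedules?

Schedule Activity 4@1, Activity 2@4, Activity 1@1, Activity 3@5: d1:4  d2:4  d3:2  d4:3  d5:4  d6:4  d7:4  d8:0  d9:0  d10:0  d11:0 — peak 4.

4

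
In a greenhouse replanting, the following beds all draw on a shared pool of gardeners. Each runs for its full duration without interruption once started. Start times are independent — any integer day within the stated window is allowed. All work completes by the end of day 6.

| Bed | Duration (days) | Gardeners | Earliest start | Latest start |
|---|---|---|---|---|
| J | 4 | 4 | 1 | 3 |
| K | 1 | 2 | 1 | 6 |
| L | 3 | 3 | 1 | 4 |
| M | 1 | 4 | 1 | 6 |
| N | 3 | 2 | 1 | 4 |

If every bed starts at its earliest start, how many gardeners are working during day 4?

4

At early start, day 4 has: J.
Demand: 4 = 4.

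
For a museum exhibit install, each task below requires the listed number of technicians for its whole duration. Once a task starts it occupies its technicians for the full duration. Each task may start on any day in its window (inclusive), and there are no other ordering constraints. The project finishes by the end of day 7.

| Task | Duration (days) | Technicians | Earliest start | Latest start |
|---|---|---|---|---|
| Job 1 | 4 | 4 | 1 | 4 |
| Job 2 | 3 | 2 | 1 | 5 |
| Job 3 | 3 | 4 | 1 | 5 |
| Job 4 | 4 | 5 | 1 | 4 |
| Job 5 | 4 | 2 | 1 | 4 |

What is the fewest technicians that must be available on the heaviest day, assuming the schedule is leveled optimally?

Early-start (Job 1@1, Job 2@1, Job 3@1, Job 4@1, Job 5@1) gives peak 17: d1:17  d2:17  d3:17  d4:11  d5:0  d6:0  d7:0.
Shift Job 4→4, Job 5→4.
Schedule Job 1@1, Job 2@1, Job 3@1, Job 4@4, Job 5@4: d1:10  d2:10  d3:10  d4:11  d5:7  d6:7  d7:7 — peak 11.

11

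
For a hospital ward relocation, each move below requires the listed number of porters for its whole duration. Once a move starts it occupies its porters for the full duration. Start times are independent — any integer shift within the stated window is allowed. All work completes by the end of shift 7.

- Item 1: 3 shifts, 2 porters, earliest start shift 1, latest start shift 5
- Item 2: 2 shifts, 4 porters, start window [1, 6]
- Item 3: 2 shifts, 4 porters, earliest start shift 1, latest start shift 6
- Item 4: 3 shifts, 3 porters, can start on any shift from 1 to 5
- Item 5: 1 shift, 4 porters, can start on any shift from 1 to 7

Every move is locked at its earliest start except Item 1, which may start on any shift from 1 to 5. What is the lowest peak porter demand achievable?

15

Item 1@1: s1:17  s2:13  s3:5  s4:0  s5:0  s6:0  s7:0 → peak 17
Item 1@2: s1:15  s2:13  s3:5  s4:2  s5:0  s6:0  s7:0 → peak 15
Item 1@3: s1:15  s2:11  s3:5  s4:2  s5:2  s6:0  s7:0 → peak 15
Item 1@4: s1:15  s2:11  s3:3  s4:2  s5:2  s6:2  s7:0 → peak 15
Item 1@5: s1:15  s2:11  s3:3  s4:0  s5:2  s6:2  s7:2 → peak 15
Best is Item 1@2, peak 15.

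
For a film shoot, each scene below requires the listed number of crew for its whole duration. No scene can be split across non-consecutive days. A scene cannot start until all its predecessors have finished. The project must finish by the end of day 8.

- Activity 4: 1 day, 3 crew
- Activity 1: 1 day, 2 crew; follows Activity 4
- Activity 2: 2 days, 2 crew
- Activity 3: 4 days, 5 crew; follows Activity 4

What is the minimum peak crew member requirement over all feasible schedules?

Early-start (Activity 4@1, Activity 1@2, Activity 2@1, Activity 3@2) gives peak 9: d1:5  d2:9  d3:5  d4:5  d5:5  d6:0  d7:0  d8:0.
Shift Activity 3→3.
Schedule Activity 4@1, Activity 1@2, Activity 2@1, Activity 3@3: d1:5  d2:4  d3:5  d4:5  d5:5  d6:5  d7:0  d8:0 — peak 5.

5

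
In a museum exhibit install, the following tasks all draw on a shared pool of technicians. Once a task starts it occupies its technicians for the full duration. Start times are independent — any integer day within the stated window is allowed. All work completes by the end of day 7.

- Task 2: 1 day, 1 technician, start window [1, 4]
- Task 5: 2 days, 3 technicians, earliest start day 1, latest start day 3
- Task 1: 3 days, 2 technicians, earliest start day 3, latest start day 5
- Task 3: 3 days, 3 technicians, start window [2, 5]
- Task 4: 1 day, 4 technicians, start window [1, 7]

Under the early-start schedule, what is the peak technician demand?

8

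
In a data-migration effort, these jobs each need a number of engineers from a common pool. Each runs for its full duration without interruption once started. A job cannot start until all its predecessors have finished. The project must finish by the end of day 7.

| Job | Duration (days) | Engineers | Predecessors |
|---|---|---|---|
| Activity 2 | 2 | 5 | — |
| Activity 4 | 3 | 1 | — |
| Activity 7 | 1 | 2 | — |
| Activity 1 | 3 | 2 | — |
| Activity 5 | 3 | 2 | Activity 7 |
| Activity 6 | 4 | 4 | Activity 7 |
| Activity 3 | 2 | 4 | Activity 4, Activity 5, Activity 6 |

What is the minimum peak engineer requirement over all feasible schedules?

Early-start (Activity 2@1, Activity 4@1, Activity 7@1, Activity 1@1, Activity 5@2, Activity 6@2, Activity 3@6) gives peak 14: d1:10  d2:14  d3:9  d4:6  d5:4  d6:4  d7:4.
Shift Activity 4→3, Activity 1→3, Activity 5→3.
Schedule Activity 2@1, Activity 4@3, Activity 7@1, Activity 1@3, Activity 5@3, Activity 6@2, Activity 3@6: d1:7  d2:9  d3:9  d4:9  d5:9  d6:4  d7:4 — peak 9.

9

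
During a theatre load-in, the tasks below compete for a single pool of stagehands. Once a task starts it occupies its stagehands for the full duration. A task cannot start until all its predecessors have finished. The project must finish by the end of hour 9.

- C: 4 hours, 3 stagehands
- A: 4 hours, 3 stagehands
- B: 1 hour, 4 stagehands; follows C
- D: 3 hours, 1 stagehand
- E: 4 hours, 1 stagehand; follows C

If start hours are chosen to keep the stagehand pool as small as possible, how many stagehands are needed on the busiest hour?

4

Early-start (C@1, A@1, B@5, D@1, E@5) gives peak 7: h1:7  h2:7  h3:7  h4:6  h5:5  h6:1  h7:1  h8:1  h9:0.
Shift A→5, B→9.
Schedule C@1, A@5, B@9, D@1, E@5: h1:4  h2:4  h3:4  h4:3  h5:4  h6:4  h7:4  h8:4  h9:4 — peak 4.
Total stagehand-hours = 35 over 9 hours ⇒ peak ≥ ⌈35/9⌉ = 4, so 4 is optimal.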